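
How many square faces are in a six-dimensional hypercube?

Choose 2 of 6 axes to span the face (C(6,2) = 15 ways), then fix each of the remaining 4 coordinates at one of its two extreme values (2^4 = 16 ways): 15·16 = 240.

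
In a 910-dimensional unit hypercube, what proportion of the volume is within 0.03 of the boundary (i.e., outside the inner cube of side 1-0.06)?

The inner cube has side 1-2·0.03 = 0.94 and volume (0.94)^910 ≈ 3.518e-25, so the shell holds 1 - 3.518e-25 of the volume.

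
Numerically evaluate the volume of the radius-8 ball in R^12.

V = 4294967296·π^6/45 ≈ 9.17586e+10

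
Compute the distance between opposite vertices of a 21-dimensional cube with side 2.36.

The space diagonal of an n-cube of side s is s√n. Here 2.36·√21 ≈ 10.8149.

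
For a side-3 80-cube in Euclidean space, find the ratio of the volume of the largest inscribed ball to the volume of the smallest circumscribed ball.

V_in/V_out = n^(-n/2) = 80^(-80/2) ≈ 7.52316e-77.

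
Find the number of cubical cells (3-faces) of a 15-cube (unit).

Number of 3-faces = C(15,3) · 2^(15-3) = 455 · 4096 = 1863680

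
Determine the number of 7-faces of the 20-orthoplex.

Each 7-face is the convex hull of 8 vertices, one chosen as ±e_i from each of 8 distinct axes: 2^8·C(20,8) = 32248320.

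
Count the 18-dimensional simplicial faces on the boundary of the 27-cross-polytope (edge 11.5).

Number of 18-faces = 2^(18+1) · C(27,18+1) = 524288 · 2220075 = 1163958681600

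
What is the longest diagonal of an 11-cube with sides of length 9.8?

The space diagonal of an n-cube of side s is s√n. Here 9.8·√11 ≈ 32.5029.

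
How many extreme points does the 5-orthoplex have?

The 5-dimensional cross-polytope has 2n = 2·5 = 10 vertices.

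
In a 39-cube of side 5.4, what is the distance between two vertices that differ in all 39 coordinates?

||(5.4,5.4,...,5.4)|| = √(39)·5.4 ≈ 33.723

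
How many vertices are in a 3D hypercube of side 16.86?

f_0(3-cube) = (3 choose 0) · 2^3 = 8.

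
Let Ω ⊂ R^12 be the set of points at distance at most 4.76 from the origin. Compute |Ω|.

The n-ball volume is π^(n/2)·r^n/Γ(n/2+1). With n=12, r=4.76: V ≈ 1.80655e+08.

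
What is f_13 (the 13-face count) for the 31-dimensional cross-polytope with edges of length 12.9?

f_13(31-orthoplex) = 2^14 · (31 choose 14) = 4344750489600.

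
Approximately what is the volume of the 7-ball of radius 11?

V = 311794736·π^3/105 ≈ 9.20723e+07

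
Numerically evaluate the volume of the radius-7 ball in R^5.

V = 134456·π^2/15 ≈ 88468.5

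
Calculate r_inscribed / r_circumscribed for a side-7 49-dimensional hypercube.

r_in / r_out = (7/2) / (7√49/2) = 1/√49 ≈ 0.142857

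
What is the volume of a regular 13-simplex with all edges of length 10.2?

V = (10.2^13 / 13!) · √((13+1) / 2^13) ≈ 85.8798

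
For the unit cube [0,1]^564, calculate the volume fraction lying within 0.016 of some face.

1 - (1 - 2·0.016)^564 = 1 - 0.968^564 ≈ 0.9999999892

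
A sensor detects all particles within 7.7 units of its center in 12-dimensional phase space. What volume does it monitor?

V_12(7.7) = π^(12/2) · (7.7)^12 / Γ(12/2 + 1) ≈ 5.80037e+10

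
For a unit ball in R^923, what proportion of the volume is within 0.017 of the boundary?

Shell fraction = 1 - (1-0.017)^923 ≈ 0.9999998661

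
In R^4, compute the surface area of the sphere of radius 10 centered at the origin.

The surface area of an n-ball is 2π^(n/2) r^(n-1) / Γ(n/2). For n=4, r=10: 2000·π^2 ≈ 19739.2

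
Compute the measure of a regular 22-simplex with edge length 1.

V_22 = √(23) · 1^22 / (22! · 2^(22/2)) ≈ 2.08337e-24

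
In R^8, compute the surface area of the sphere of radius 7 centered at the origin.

S_8(7) = 2·π^(8/2)·(7)^7 / Γ(8/2) = 823543·π^4/3 ≈ 2.67402e+07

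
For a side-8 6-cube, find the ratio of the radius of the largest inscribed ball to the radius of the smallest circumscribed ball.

For an n-cube of any side s, the inradius is s/2 and the circumradius is s√n/2, so the ratio is 1/√6 ≈ 0.408248.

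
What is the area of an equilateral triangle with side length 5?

Area = (√3/4) · 5² = 10.8253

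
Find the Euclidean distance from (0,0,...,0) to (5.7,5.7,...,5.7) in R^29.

||(5.7,5.7,...,5.7)|| = √(29)·5.7 ≈ 30.6954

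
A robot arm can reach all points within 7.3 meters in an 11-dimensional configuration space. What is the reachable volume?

V_11(7.3) = π^(11/2) · (7.3)^11 / Γ(11/2 + 1) ≈ 5.91094e+09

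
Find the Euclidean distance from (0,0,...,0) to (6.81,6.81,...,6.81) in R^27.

||(6.81,6.81,...,6.81)|| = √(27)·6.81 ≈ 35.3858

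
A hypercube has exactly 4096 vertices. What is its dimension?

Since 2^n = 4096, we have n = 12.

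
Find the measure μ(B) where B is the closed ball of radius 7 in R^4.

The n-ball volume is π^(n/2)·r^n/Γ(n/2+1). With n=4, r=7: V = 2401·π^2/2 ≈ 11848.5.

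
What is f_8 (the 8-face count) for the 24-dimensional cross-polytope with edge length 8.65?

f_8(24-orthoplex) = 2^9 · (24 choose 9) = 669442048.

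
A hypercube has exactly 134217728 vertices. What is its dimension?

n = log_2(134217728) = 27.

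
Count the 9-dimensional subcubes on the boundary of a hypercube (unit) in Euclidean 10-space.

Choose 9 of 10 axes to span the face (C(10,9) = 10 ways), then fix each of the remaining 1 coordinate at one of its two extreme values (2^1 = 2 ways): 10·2 = 20.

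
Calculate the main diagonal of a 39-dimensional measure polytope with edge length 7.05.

d = √(7.05² + 7.05² + ... + 7.05²) [39 terms] = √(39·7.05²) = 7.05√39 ≈ 44.0272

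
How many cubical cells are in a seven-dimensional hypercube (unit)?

An n-cube has C(n,k)·2^(n-k) k-faces. Here C(7,3)·2^4 = 35·16 = 560.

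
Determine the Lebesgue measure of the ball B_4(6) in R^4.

V_4(6) = π^(4/2) · (6)^4 / Γ(4/2 + 1) = 648·π^2 ≈ 6395.5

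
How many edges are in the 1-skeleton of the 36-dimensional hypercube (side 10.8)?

Each of the 2^36 = 68719476736 vertices has degree 36; total edges = 36·2^36/2 = 1236950581248.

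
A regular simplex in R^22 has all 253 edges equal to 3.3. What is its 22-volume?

For a regular n-simplex with edge a, V = (a^n / n!)·√((n+1)/2^n). With a=3.3, n=22: V ≈ 5.32199e-13.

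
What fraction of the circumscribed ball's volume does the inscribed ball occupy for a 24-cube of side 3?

V_in/V_out = n^(-n/2) = 24^(-24/2) ≈ 2.7382e-17.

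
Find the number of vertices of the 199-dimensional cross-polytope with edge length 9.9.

An n-cross-polytope has 2n vertices; here n = 199, giving 398.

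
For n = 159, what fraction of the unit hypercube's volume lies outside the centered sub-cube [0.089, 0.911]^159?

1 - (1 - 2·0.089)^159 = 1 - 0.822^159 ≈ 1 - 2.915e-14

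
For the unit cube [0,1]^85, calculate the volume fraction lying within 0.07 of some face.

1 - (1 - 2·0.07)^85 = 1 - 0.86^85 ≈ 0.9999972937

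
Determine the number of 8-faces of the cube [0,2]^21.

An n-cube has C(n,k)·2^(n-k) k-faces. Here C(21,8)·2^13 = 203490·8192 = 1666990080.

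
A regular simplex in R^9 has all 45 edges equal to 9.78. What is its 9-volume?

V = (9.78^9 / 9!) · √((9+1) / 2^9) ≈ 315.248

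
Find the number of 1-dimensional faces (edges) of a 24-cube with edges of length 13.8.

The 24-cube has n·2^(n-1) = 24·2^23 = 24·8388608 = 201326592 edges.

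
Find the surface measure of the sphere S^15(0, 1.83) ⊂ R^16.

S = n·V_n(r)/r = 16·V_16(1.83)/1.83 (volume-to-surface relation), giving 32551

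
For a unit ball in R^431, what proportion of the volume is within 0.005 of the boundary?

V(inner)/V(outer) = ((1-0.005)/1)^431 ≈ 0.1153, so the shell fraction is 0.884722.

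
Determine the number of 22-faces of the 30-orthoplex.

f_22(30-orthoplex) = 2^23 · (30 choose 23) = 17077528166400.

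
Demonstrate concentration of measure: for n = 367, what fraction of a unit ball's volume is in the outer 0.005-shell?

1 - (1-0.005)^367 ≈ 0.841119 ≈ 84.11%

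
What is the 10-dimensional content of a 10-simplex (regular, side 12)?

V = (12^10 / 10!) · √((10+1) / 2^10) ≈ 1768.46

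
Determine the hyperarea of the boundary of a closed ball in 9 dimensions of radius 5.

S = n·V_n(r)/r = 9·V_9(5)/5 (volume-to-surface relation), giving 2500000·π^4/21 ≈ 1.15963e+07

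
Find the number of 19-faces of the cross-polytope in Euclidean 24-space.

Each 19-face is the convex hull of 20 vertices, one chosen as ±e_i from each of 20 distinct axes: 2^20·C(24,20) = 11142168576.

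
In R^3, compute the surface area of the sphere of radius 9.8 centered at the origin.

S = n·V_n(r)/r = 3·V_3(9.8)/9.8 (volume-to-surface relation), giving 4πr² = 4π·(9.8)² ≈ 1206.87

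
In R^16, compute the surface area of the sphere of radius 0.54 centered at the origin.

The surface area of an n-ball is 2π^(n/2) r^(n-1) / Γ(n/2). For n=16, r=0.54: 0.000364506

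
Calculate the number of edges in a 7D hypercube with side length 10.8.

An n-cube has n·2^(n-1) edges. With n = 7: 7·64 = 448.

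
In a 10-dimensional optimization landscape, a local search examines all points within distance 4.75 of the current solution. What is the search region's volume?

V_10(4.75) = π^(10/2) · (4.75)^10 / Γ(10/2 + 1) ≈ 1.49109e+07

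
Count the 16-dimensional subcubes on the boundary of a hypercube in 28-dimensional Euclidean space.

Number of 16-faces = C(28,16) · 2^(28-16) = 30421755 · 4096 = 124607508480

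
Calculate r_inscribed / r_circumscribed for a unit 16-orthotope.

r_in = 1/2 (half the side); r_out = 1√16/2 (half the diagonal). Ratio = 1/√16 ≈ 0.25.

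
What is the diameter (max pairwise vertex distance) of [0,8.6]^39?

||(8.6,8.6,...,8.6)|| = √(39)·8.6 ≈ 53.707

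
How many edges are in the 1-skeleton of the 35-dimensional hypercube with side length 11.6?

The 35-cube has n·2^(n-1) = 35·2^34 = 35·17179869184 = 601295421440 edges.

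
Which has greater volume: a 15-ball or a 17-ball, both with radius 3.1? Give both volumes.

V_15(3.1) ≈ 8.95067e+06. V_17(3.1) ≈ 3.17914e+07. The 17-ball is larger.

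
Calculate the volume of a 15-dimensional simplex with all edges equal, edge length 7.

For a regular n-simplex with edge a, V = (a^n / n!)·√((n+1)/2^n). With a=7, n=15: V ≈ 0.0802243.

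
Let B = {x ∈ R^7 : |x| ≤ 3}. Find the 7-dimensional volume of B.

V = 11664·π^3/35 ≈ 10333.1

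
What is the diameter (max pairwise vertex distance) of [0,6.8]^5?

d = √(6.8² + 6.8² + ... + 6.8²) [5 terms] = √(5·6.8²) = 6.8√5 ≈ 15.2053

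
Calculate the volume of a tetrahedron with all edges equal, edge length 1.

Volume = (√2/12) · 1³ = 0.117851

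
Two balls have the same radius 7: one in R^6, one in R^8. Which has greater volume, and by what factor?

V_6(7) ≈ 607976, V_8(7) ≈ 2.33977e+07. The 8-ball is larger by a factor of 38.48.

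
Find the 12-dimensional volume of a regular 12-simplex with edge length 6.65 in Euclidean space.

Volume = 6.65^12 · √(13/2^12) / 12! ≈ 0.879659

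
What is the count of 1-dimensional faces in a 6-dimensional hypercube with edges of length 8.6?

Number of 1-faces = C(6,1) · 2^(6-1) = 6 · 32 = 192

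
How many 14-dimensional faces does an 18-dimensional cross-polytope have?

Number of 14-faces = 2^(14+1) · C(18,14+1) = 32768 · 816 = 26738688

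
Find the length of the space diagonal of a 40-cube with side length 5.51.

d = √(5.51² + 5.51² + ... + 5.51²) [40 terms] = √(40·5.51²) = 5.51√40 ≈ 34.8483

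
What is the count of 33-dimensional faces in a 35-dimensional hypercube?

An n-cube has C(n,k)·2^(n-k) k-faces. Here C(35,33)·2^2 = 595·4 = 2380.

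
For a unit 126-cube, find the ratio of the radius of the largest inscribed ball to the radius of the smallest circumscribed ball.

For an n-cube of any side s, the inradius is s/2 and the circumradius is s√n/2, so the ratio is 1/√126 ≈ 0.0890871.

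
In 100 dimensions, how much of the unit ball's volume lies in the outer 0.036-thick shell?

V(inner)/V(outer) = ((1-0.036)/1)^100 ≈ 0.02557, so the shell fraction is 0.974432.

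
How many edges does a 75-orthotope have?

Number of 1-faces = C(75,1)·2^(75-1) = 75·18889465931478580854784 = 1416709944860893564108800.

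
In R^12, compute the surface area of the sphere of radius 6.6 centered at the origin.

S_12(6.6) = 2·π^(12/2)·(6.6)^11 / Γ(12/2) ≈ 1.65856e+10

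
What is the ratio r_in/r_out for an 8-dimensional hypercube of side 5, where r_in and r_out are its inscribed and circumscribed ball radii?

Ratio = (s/2)/(s√8/2) = 8^(-1/2) ≈ 0.353553.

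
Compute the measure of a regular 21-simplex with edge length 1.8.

Volume = 1.8^21 · √(22/2^21) / 21! ≈ 1.45471e-17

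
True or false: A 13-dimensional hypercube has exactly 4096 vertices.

False. The 13-cube has 2^13 = 8192 vertices.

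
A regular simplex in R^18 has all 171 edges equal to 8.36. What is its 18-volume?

V = (8.36^18 / 18!) · √((18+1) / 2^18) ≈ 0.0529028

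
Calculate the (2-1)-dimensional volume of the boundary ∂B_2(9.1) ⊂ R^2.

|∂B_2(9.1)| = 2πr = 2π·9.1 ≈ 57.177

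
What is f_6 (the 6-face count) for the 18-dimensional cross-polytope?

Number of 6-faces = 2^(6+1) · C(18,6+1) = 128 · 31824 = 4073472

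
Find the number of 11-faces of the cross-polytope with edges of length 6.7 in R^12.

Number of 11-faces = 2^(11+1) · C(12,11+1) = 4096 · 1 = 4096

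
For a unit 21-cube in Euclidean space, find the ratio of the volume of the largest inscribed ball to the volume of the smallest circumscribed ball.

Volume scales as r^n, and r_in/r_out = 1/√21, giving (1/√21)^21 ≈ 1.30827e-14.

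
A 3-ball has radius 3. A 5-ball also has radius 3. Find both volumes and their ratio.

V_3(3) ≈ 113.097. V_5(3) ≈ 1279.1. Ratio V_3/V_5 ≈ 0.08842.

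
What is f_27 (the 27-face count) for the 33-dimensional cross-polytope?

Number of 27-faces = 2^(27+1) · C(33,27+1) = 268435456 · 237336 = 63709397385216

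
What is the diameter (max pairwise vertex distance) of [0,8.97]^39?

||(8.97,8.97,...,8.97)|| = √(39)·8.97 ≈ 56.0176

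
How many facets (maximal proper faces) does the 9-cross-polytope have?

An n-cross-polytope has 2^(k+1)·C(n,k+1) k-faces. Here 2^9·C(9,9) = 512·1 = 512.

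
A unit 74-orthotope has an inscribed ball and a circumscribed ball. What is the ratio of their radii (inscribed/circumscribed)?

r_in = 1/2 (half the side); r_out = 1√74/2 (half the diagonal). Ratio = 1/√74 ≈ 0.116248.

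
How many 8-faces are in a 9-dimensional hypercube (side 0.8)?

f_8(9-cube) = (9 choose 8) · 2^1 = 18.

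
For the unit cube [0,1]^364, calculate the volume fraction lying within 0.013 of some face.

Shell fraction = 1 - (1-0.026)^364 ≈ 0.999932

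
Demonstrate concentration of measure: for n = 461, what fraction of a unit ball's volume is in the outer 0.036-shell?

1 - (1-0.036)^461 ≈ 0.9999999543 ≈ 99.999995%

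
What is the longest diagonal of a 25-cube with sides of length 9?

The space diagonal of an n-cube of side s is s√n. Here 9·√25 = 45.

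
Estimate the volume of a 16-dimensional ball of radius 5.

V = 30517578125·π^8/8064 ≈ 3.59086e+10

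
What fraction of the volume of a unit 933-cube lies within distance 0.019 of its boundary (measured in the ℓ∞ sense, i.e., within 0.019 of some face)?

Shell fraction = 1 - (1-0.038)^933 ≈ 1 - 2.006e-16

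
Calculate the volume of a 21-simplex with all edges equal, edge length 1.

Volume = 1^21 · √(22/2^21) / 21! ≈ 6.33946e-23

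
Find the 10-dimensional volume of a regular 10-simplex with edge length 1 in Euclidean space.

V_10 = √(11) · 1^10 / (10! · 2^(10/2)) ≈ 2.85617e-08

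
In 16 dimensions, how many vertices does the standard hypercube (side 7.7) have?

Each vertex is a binary string of length 16, so there are 2^16 = 65536.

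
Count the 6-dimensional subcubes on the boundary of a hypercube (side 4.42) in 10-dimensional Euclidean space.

Number of 6-faces = C(10,6) · 2^(10-6) = 210 · 16 = 3360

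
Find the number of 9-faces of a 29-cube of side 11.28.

An n-cube has C(n,k)·2^(n-k) k-faces. Here C(29,9)·2^20 = 10015005·1048576 = 10501493882880.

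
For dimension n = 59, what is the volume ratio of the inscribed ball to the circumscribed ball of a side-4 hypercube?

Volume scales as r^n, and r_in/r_out = 1/√59, giving (1/√59)^59 ≈ 5.75262e-53.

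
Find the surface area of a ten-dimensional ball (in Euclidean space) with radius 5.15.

S_10(5.15) = 2·π^(10/2)·(5.15)^9 / Γ(10/2) ≈ 6.4988e+07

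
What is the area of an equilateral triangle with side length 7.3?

Area = (√3/4) · 7.3² = 23.0752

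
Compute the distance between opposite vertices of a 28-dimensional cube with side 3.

d = √(3² + 3² + ... + 3²) [28 terms] = √(28·3²) = 3√28 ≈ 15.8745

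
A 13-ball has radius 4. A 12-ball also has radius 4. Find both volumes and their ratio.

V_13(4) ≈ 6.11113e+07. V_12(4) ≈ 2.2402e+07. Ratio V_13/V_12 ≈ 2.728.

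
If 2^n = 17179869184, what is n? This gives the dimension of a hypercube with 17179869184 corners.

n = log_2(17179869184) = 34.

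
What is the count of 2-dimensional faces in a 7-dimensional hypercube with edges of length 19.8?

Number of 2-faces = C(7,2) · 2^(7-2) = 21 · 32 = 672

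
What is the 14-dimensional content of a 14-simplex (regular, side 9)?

V = (9^14 / 14!) · √((14+1) / 2^14) ≈ 7.94004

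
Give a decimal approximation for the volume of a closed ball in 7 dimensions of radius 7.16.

Volume = π^{7/2}·(7.16)^7/Γ(9/2) ≈ 4.55797e+06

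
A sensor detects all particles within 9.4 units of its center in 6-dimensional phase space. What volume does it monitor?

The n-ball volume is π^(n/2)·r^n/Γ(n/2+1). With n=6, r=9.4: V ≈ 3.56505e+06.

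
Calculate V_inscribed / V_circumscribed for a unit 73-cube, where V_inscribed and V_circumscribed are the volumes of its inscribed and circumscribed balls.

V_in / V_out = (r_in/r_out)^73 = (1/√73)^73 = 73^(-73/2) ≈ 9.74351e-69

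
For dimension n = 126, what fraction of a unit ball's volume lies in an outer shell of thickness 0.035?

1 - (1-0.035)^126 ≈ 0.988768 ≈ 98.88%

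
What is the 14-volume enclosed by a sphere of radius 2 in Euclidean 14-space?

Volume = π^{14/2}·(2)^14/Γ(8) = 1024·π^7/315 ≈ 9818.35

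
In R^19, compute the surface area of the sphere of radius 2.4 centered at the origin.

The surface area of an n-ball is 2π^(n/2) r^(n-1) / Γ(n/2). For n=19, r=2.4: 6.1822e+06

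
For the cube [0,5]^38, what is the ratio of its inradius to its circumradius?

For an n-cube of any side s, the inradius is s/2 and the circumradius is s√n/2, so the ratio is 1/√38 ≈ 0.162221.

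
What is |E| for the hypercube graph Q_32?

The 32-cube has n·2^(n-1) = 32·2^31 = 32·2147483648 = 68719476736 edges.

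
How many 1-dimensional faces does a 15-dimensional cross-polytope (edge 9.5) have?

Each 1-face is the convex hull of 2 vertices, one chosen as ±e_i from each of 2 distinct axes: 2^2·C(15,2) = 420.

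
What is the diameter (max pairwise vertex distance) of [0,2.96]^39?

Diagonal = √39 · 2.96 ≈ 18.4852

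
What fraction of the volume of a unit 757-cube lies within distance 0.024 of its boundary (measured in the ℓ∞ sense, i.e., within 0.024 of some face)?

The inner cube has side 1-2·0.024 = 0.952 and volume (0.952)^757 ≈ 6.732e-17, so the shell holds 1 - 6.732e-17 of the volume.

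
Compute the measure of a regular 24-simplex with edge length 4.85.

Volume = 4.85^24 · √(25/2^24) / 24! ≈ 5.64555e-11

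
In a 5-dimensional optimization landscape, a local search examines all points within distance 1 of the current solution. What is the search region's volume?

V_5(1) = π^(5/2) · (1)^5 / Γ(5/2 + 1) = 8·π^2/15 ≈ 5.26379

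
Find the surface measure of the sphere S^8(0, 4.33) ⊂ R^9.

|∂B_9(4.33)| ≈ 3.66829e+06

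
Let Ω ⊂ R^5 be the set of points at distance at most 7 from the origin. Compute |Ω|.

The n-ball volume is π^(n/2)·r^n/Γ(n/2+1). With n=5, r=7: V = 134456·π^2/15 ≈ 88468.5.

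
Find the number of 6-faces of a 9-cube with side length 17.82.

Number of 6-faces = C(9,6) · 2^(9-6) = 84 · 8 = 672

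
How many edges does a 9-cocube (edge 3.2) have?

An n-cross-polytope has 2^(k+1)·C(n,k+1) k-faces. Here 2^2·C(9,2) = 4·36 = 144.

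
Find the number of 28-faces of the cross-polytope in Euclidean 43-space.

Each 28-face is the convex hull of 29 vertices, one chosen as ±e_i from each of 29 distinct axes: 2^29·C(43,29) = 42079383930085048320.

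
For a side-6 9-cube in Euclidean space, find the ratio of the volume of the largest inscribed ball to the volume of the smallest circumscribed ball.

Volume scales as r^n, and r_in/r_out = 1/√9, giving (1/√9)^9 ≈ 5.08053e-05.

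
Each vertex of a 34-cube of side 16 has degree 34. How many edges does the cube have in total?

The 34-cube has n·2^(n-1) = 34·2^33 = 34·8589934592 = 292057776128 edges.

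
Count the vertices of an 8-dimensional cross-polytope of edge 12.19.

An n-cross-polytope has 2n vertices; here n = 8, giving 16.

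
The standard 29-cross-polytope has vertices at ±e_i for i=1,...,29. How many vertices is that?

The 29-dimensional cross-polytope has 2n = 2·29 = 58 vertices.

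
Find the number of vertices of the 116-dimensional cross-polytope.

An n-cross-polytope has 2n vertices; here n = 116, giving 232.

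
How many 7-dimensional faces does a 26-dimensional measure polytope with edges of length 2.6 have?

f_7(26-cube) = (26 choose 7) · 2^19 = 344876646400.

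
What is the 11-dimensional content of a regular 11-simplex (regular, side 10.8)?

V = (10.8^11 / 11!) · √((11+1) / 2^11) ≈ 447.127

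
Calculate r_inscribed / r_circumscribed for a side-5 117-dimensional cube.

r_in = 5/2 (half the side); r_out = 5√117/2 (half the diagonal). Ratio = 1/√117 ≈ 0.09245.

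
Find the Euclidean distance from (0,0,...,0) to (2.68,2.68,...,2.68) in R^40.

||(2.68,2.68,...,2.68)|| = √(40)·2.68 ≈ 16.9498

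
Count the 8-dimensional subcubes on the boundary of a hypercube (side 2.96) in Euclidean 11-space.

f_8(11-cube) = (11 choose 8) · 2^3 = 1320.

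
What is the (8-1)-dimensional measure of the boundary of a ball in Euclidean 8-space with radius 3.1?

The surface area of an n-ball is 2π^(n/2) r^(n-1) / Γ(n/2). For n=8, r=3.1: 89332.6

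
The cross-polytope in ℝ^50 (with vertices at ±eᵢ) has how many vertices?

The vertices are ±e_1, ..., ±e_50, so there are 2·50 = 100.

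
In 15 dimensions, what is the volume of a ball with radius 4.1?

The n-ball volume is π^(n/2)·r^n/Γ(n/2+1). With n=15, r=4.1: V ≈ 5.93182e+08.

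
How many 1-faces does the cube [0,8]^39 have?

An n-cube has n·2^(n-1) edges. With n = 39: 39·274877906944 = 10720238370816.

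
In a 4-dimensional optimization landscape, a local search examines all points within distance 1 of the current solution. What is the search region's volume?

V_4(1) = π^(4/2) · (1)^4 / Γ(4/2 + 1) = π^2/2 ≈ 4.9348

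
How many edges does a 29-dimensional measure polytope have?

An n-cube has n·2^(n-1) edges. With n = 29: 29·268435456 = 7784628224.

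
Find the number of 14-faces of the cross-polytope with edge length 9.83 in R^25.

An n-cross-polytope has 2^(k+1)·C(n,k+1) k-faces. Here 2^15·C(25,15) = 32768·3268760 = 107110727680.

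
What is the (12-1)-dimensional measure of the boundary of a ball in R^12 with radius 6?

The surface area of an n-ball is 2π^(n/2) r^(n-1) / Γ(n/2). For n=12, r=6: 30233088·π^6/5 ≈ 5.81315e+09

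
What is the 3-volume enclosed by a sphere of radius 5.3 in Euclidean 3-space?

V_3(5.3) = π^(3/2) · (5.3)^3 / Γ(3/2 + 1) ≈ 623.615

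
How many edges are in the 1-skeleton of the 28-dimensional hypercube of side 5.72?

The 28-cube has n·2^(n-1) = 28·2^27 = 28·134217728 = 3758096384 edges.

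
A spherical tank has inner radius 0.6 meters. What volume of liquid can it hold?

Volume = π^{3/2}·(0.6)^3/Γ(5/2) ≈ 0.904779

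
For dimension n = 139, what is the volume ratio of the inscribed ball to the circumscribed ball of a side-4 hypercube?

V_in / V_out = (r_in/r_out)^139 = (1/√139)^139 = 139^(-139/2) ≈ 1.1494e-149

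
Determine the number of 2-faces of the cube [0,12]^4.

f_2(4-cube) = (4 choose 2) · 2^2 = 24.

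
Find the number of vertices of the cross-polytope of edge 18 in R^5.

Each 0-face is the convex hull of 1 vertex, one chosen as ±e_i from each of 1 distinct axis: 2^1·C(5,1) = 10.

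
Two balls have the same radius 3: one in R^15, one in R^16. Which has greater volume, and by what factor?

V_15(3) ≈ 5.47329e+06, V_16(3) ≈ 1.01302e+07. The 16-ball is larger by a factor of 1.851.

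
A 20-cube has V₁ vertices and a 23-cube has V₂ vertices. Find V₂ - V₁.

V₁ = 2^20 = 1048576. V₂ = 2^23 = 8388608. V₂ - V₁ = 7340032.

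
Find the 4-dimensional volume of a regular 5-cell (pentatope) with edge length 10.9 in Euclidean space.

Volume = 10.9^4 · √(5/2^4) / 4! ≈ 328.791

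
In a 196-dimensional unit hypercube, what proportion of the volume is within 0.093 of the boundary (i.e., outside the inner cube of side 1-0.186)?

1 - (1 - 2·0.093)^196 = 1 - 0.814^196 ≈ 1 - 3.037e-18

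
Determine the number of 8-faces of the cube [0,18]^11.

f_8(11-cube) = (11 choose 8) · 2^3 = 1320.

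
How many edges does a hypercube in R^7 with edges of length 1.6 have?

An n-cube has n·2^(n-1) edges. With n = 7: 7·64 = 448.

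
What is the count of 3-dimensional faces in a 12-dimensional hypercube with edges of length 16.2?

Number of 3-faces = C(12,3) · 2^(12-3) = 220 · 512 = 112640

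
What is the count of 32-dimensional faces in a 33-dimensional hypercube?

Choose 32 of 33 axes to span the face (C(33,32) = 33 ways), then fix each of the remaining 1 coordinate at one of its two extreme values (2^1 = 2 ways): 33·2 = 66.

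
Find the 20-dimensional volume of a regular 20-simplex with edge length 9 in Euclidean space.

V = (9^20 / 20!) · √((20+1) / 2^20) ≈ 0.0223633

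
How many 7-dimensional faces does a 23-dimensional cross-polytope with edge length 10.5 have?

An n-cross-polytope has 2^(k+1)·C(n,k+1) k-faces. Here 2^8·C(23,8) = 256·490314 = 125520384.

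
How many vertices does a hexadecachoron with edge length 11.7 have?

Number of 0-faces = 2^(0+1) · C(4,0+1) = 2 · 4 = 8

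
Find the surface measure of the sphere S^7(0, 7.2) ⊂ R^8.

The surface area of an n-ball is 2π^(n/2) r^(n-1) / Γ(n/2). For n=8, r=7.2: 3.25691e+07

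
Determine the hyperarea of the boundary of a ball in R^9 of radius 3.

The surface area of an n-ball is 2π^(n/2) r^(n-1) / Γ(n/2). For n=9, r=3: 69984·π^4/35 ≈ 194774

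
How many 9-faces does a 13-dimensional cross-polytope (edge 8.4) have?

f_9(13-orthoplex) = 2^10 · (13 choose 10) = 292864.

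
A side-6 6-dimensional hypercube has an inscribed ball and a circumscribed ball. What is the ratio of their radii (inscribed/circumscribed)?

r_in / r_out = (6/2) / (6√6/2) = 1/√6 ≈ 0.408248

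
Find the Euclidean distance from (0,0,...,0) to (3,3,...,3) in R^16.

d = √(3² + 3² + ... + 3²) [16 terms] = √(16·3²) = 3√16 = 12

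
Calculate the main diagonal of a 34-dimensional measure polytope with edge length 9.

d = √(9² + 9² + ... + 9²) [34 terms] = √(34·9²) = 9√34 ≈ 52.4786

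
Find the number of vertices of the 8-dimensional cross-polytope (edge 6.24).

The 8-dimensional cross-polytope has 2n = 2·8 = 16 vertices.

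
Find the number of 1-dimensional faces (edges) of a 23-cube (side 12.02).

The 23-cube has n·2^(n-1) = 23·2^22 = 23·4194304 = 96468992 edges.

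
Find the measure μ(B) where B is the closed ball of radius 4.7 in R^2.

V_2(4.7) = π^(2/2) · (4.7)^2 / Γ(2/2 + 1) ≈ 69.3978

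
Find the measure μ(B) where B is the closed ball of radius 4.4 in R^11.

The n-ball volume is π^(n/2)·r^n/Γ(n/2+1). With n=11, r=4.4: V ≈ 2.25468e+07.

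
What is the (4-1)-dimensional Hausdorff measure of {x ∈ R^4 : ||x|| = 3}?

The surface area of an n-ball is 2π^(n/2) r^(n-1) / Γ(n/2). For n=4, r=3: 54·π^2 ≈ 532.959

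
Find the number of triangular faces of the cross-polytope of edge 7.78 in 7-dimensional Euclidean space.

Number of 2-faces = 2^(2+1) · C(7,2+1) = 8 · 35 = 280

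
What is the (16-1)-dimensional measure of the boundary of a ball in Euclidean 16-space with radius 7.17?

|∂B_16(7.17)| ≈ 2.56204e+13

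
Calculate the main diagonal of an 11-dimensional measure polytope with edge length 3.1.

d = √(3.1² + 3.1² + ... + 3.1²) [11 terms] = √(11·3.1²) = 3.1√11 ≈ 10.2815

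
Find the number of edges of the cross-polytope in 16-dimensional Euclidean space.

An n-cross-polytope has 2^(k+1)·C(n,k+1) k-faces. Here 2^2·C(16,2) = 4·120 = 480.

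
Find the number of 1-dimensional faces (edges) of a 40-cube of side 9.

The 40-cube has n·2^(n-1) = 40·2^39 = 40·549755813888 = 21990232555520 edges.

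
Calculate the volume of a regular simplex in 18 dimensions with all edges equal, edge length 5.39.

V_18 = √(19) · 5.39^18 / (18! · 2^(18/2)) ≈ 1.96049e-05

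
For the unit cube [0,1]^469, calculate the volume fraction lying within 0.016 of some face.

The inner cube has side 1-2·0.016 = 0.968 and volume (0.968)^469 ≈ 2.374e-07, so the shell holds 0.9999997626 of the volume.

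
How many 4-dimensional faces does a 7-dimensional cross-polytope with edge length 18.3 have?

Each 4-face is the convex hull of 5 vertices, one chosen as ±e_i from each of 5 distinct axes: 2^5·C(7,5) = 672.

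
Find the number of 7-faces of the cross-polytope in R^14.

f_7(14-orthoplex) = 2^8 · (14 choose 8) = 768768.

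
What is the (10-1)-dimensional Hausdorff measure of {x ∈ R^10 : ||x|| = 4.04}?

S_10(4.04) = 2·π^(10/2)·(4.04)^9 / Γ(10/2) ≈ 7.3114e+06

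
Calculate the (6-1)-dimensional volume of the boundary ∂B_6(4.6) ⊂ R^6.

S = n·V_n(r)/r = 6·V_6(4.6)/4.6 (volume-to-surface relation), giving 63861.5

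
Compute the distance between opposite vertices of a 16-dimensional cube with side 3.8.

d = √(3.8² + 3.8² + ... + 3.8²) [16 terms] = √(16·3.8²) = 3.8√16 = 15.2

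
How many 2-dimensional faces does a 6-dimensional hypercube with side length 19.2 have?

An n-cube has C(n,k)·2^(n-k) k-faces. Here C(6,2)·2^4 = 15·16 = 240.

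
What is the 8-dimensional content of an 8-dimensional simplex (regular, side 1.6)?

For a regular n-simplex with edge a, V = (a^n / n!)·√((n+1)/2^n). With a=1.6, n=8: V ≈ 0.000199729.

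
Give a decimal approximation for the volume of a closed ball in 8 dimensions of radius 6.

The n-ball volume is π^(n/2)·r^n/Γ(n/2+1). With n=8, r=6: V = 69984·π^4 ≈ 6.81708e+06.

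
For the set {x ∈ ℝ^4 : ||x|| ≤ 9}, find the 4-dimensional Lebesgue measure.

The n-ball volume is π^(n/2)·r^n/Γ(n/2+1). With n=4, r=9: V = 6561·π^2/2 ≈ 32377.2.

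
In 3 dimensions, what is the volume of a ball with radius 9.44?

V_3(9.44) = π^(3/2) · (9.44)^3 / Γ(3/2 + 1) ≈ 3523.75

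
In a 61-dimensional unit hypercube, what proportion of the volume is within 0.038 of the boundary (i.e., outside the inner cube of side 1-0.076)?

1 - (1 - 2·0.038)^61 = 1 - 0.924^61 ≈ 0.991946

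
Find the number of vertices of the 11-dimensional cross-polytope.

Number of vertices = 2n = 22.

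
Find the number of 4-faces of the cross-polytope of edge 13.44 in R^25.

An n-cross-polytope has 2^(k+1)·C(n,k+1) k-faces. Here 2^5·C(25,5) = 32·53130 = 1700160.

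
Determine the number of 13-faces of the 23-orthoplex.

Each 13-face is the convex hull of 14 vertices, one chosen as ±e_i from each of 14 distinct axes: 2^14·C(23,14) = 13388840960.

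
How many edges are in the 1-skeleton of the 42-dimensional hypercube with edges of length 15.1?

Each of the 2^42 = 4398046511104 vertices has degree 42; total edges = 42·2^42/2 = 92358976733184.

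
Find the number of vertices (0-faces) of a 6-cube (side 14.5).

An n-cube has C(n,k)·2^(n-k) k-faces. Here C(6,0)·2^6 = 1·64 = 64.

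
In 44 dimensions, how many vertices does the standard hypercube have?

The 44-cube has 2^44 = 17592186044416 vertices.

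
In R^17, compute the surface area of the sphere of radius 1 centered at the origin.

The surface area of an n-ball is 2π^(n/2) r^(n-1) / Γ(n/2). For n=17, r=1: 512·π^8/2027025 ≈ 2.39668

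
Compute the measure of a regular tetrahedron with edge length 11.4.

Volume = (√2/12) · 11.4³ = 174.602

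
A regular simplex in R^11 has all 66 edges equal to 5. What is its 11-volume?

V = (5^11 / 11!) · √((11+1) / 2^11) ≈ 0.0936354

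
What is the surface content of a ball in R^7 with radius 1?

|∂B_7(1)| = 16·π^3/15 ≈ 33.0734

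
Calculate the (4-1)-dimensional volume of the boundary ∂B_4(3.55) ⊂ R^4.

S_4(3.55) = 2·π^(4/2)·(3.55)^3 / Γ(4/2) ≈ 883.11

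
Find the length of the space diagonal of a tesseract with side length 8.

||(8,8,...,8)|| = √(4)·8 = 16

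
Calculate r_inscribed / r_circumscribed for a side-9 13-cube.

For an n-cube of any side s, the inradius is s/2 and the circumradius is s√n/2, so the ratio is 1/√13 ≈ 0.27735.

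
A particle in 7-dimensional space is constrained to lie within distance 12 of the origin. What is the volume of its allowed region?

The n-ball volume is π^(n/2)·r^n/Γ(n/2+1). With n=7, r=12: V = 191102976·π^3/35 ≈ 1.69297e+08.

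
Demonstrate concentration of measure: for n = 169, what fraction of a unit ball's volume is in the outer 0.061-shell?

1 - (1-0.061)^169 ≈ 0.999976 ≈ 99.997598%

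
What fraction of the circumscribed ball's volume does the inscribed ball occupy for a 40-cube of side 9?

V_in / V_out = (r_in/r_out)^40 = (1/√40)^40 = 40^(-40/2) ≈ 9.09495e-33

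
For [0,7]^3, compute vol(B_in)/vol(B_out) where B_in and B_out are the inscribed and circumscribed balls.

Volume scales as r^n, and r_in/r_out = 1/√3, giving (1/√3)^3 ≈ 0.19245.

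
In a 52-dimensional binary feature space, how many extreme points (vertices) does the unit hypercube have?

Number of vertices = 2^52 = 4503599627370496.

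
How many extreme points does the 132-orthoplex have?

Number of vertices = 2n = 264.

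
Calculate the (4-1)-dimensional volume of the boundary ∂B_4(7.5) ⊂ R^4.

S = n·V_n(r)/r = 4·V_4(7.5)/7.5 (volume-to-surface relation), giving 3375·π^2/4 ≈ 8327.48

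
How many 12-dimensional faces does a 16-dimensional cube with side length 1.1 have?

f_12(16-cube) = (16 choose 12) · 2^4 = 29120.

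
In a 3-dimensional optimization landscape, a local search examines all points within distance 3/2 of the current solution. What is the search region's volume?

V_3(3/2) = π^(3/2) · (3/2)^3 / Γ(3/2 + 1) = 9·π/2 ≈ 14.1372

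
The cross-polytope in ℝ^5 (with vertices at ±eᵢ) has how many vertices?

The vertices are ±e_1, ..., ±e_5, so there are 2·5 = 10.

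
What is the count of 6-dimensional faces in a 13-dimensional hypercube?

f_6(13-cube) = (13 choose 6) · 2^7 = 219648.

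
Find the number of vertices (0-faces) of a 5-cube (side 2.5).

Choose 0 of 5 axes to span the face (C(5,0) = 1 way), then fix each of the remaining 5 coordinates at one of its two extreme values (2^5 = 32 ways): 1·32 = 32.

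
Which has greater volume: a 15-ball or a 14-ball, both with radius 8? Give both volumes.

V_15(8) ≈ 1.34208e+13. V_14(8) ≈ 2.63559e+12. The 15-ball is larger.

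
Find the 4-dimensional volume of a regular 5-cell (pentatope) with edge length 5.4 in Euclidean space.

For a regular n-simplex with edge a, V = (a^n / n!)·√((n+1)/2^n). With a=5.4, n=4: V ≈ 19.8056.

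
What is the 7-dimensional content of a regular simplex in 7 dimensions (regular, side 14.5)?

V = (14.5^7 / 7!) · √((7+1) / 2^7) ≈ 6684.75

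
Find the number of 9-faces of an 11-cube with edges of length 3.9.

f_9(11-cube) = (11 choose 9) · 2^2 = 220.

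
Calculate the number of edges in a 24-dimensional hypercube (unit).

The 24-cube has n·2^(n-1) = 24·2^23 = 24·8388608 = 201326592 edges.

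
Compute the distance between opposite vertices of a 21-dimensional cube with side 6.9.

||(6.9,6.9,...,6.9)|| = √(21)·6.9 ≈ 31.6198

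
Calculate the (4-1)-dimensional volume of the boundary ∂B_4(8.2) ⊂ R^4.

The surface area of an n-ball is 2π^(n/2) r^(n-1) / Γ(n/2). For n=4, r=8.2: 10883.6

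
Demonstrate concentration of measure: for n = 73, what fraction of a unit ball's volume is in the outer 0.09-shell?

1 - (1-0.09)^73 ≈ 0.998977 ≈ 99.90%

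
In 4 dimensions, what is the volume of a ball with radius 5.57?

Volume = π^{4/2}·(5.57)^4/Γ(3) ≈ 4749.97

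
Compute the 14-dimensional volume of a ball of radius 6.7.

Volume = π^{14/2}·(6.7)^14/Γ(8) ≈ 2.20123e+11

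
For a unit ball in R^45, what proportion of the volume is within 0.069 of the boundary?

V(inner)/V(outer) = ((1-0.069)/1)^45 ≈ 0.04006, so the shell fraction is 0.959938.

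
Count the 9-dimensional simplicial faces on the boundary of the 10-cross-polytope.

An n-cross-polytope has 2^(k+1)·C(n,k+1) k-faces. Here 2^10·C(10,10) = 1024·1 = 1024.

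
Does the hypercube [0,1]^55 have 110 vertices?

False. The 55-cube has 2^55 = 36028797018963968 vertices.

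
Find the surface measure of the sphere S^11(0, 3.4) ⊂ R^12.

|∂B_12(3.4)| ≈ 1.12465e+07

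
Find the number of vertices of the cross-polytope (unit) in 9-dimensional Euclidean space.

Each 0-face is the convex hull of 1 vertex, one chosen as ±e_i from each of 1 distinct axis: 2^1·C(9,1) = 18.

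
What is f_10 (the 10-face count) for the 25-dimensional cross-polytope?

An n-cross-polytope has 2^(k+1)·C(n,k+1) k-faces. Here 2^11·C(25,11) = 2048·4457400 = 9128755200.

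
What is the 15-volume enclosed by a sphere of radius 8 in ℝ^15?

V_15(8) = π^(15/2) · (8)^15 / Γ(15/2 + 1) = 9007199254740992·π^7/2027025 ≈ 1.34208e+13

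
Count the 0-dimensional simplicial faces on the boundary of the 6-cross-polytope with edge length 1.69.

f_0(6-orthoplex) = 2^1 · (6 choose 1) = 12.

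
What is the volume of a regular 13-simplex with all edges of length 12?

V = (12^13 / 13!) · √((13+1) / 2^13) ≈ 710.305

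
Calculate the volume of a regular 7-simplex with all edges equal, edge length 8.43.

V = (8.43^7 / 7!) · √((7+1) / 2^7) ≈ 150.073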